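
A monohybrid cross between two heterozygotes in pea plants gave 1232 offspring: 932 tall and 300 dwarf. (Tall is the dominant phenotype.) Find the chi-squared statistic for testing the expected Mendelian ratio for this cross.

0.277

For a monohybrid cross between heterozygotes with complete dominance, the expected phenotypic ratio is 3:1.
Expected counts for N = 1232 under a 3:1 ratio (total parts = 4):
  tall: 1232 × 3/4 = 924
  dwarf: 1232 × 1/4 = 308
χ² = Σ (O − E)² / E
  tall: (932 − 924)² / 924 = 0.0693
  dwarf: (300 − 308)² / 308 = 0.2078
χ² = 0.0693 + 0.2078 = 0.2771 ≈ 0.277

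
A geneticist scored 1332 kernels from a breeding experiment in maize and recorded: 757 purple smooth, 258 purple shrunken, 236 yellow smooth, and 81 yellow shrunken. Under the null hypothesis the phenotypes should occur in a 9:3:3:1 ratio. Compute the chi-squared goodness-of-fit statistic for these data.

1.171

The 9:3:3:1 ratio has 16 parts, so with N = 1332 the expected counts are:
  purple smooth: 1332 × 9/16 = 749.25
  purple shrunken: 1332 × 3/16 = 249.75
  yellow smooth: 1332 × 3/16 = 249.75
  yellow shrunken: 1332 × 1/16 = 83.25
χ² = Σ (O − E)² / E
  purple smooth: (757 − 749.25)² / 749.25 = 0.0802
  purple shrunken: (258 − 249.75)² / 249.75 = 0.2725
  yellow smooth: (236 − 249.75)² / 249.75 = 0.7570
  yellow shrunken: (81 − 83.25)² / 83.25 = 0.0608
χ² = 0.0802 + 0.2725 + 0.7570 + 0.0608 = 1.1705 ≈ 1.171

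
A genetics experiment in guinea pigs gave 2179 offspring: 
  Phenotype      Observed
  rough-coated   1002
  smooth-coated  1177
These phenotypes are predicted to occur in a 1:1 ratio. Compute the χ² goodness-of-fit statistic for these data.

The 1:1 ratio has 2 parts, so with N = 2179 the expected counts are:
  rough-coated: 2179 × 1/2 = 1089.5
  smooth-coated: 2179 × 1/2 = 1089.5
χ² = Σ (O − E)² / E
  rough-coated: (1002 − 1089.5)² / 1089.5 = 7.0273
  smooth-coated: (1177 − 1089.5)² / 1089.5 = 7.0273
χ² = 7.0273 + 7.0273 = 14.0546 ≈ 14.055

14.055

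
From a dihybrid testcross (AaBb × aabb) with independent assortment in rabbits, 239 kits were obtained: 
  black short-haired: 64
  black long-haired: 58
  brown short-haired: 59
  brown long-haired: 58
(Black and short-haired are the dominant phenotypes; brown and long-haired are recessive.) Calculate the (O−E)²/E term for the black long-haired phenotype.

0.051

A dihybrid testcross with independent assortment gives a 1:1:1:1 ratio.
Under the 1:1:1:1 hypothesis (Σ ratio = 4, N = 239):
  black short-haired: 239 × 1/4 = 59.75
  black long-haired: 239 × 1/4 = 59.75
  brown short-haired: 239 × 1/4 = 59.75
  brown long-haired: 239 × 1/4 = 59.75
Contribution of black long-haired: (58 − 59.75)² / 59.75 = 0.0513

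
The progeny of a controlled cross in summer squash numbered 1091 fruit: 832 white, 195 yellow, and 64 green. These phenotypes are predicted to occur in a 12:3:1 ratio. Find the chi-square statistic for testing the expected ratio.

The 12:3:1 ratio has 16 parts, so with N = 1091 the expected counts are:
  white: 1091 × 12/16 = 818.25
  yellow: 1091 × 3/16 = 204.5625
  green: 1091 × 1/16 = 68.1875
χ² = Σ (O − E)² / E
  white: (832 − 818.25)² / 818.25 = 0.2311
  yellow: (195 − 204.5625)² / 204.5625 = 0.4470
  green: (64 − 68.1875)² / 68.1875 = 0.2572
χ² = 0.2311 + 0.4470 + 0.2572 = 0.9353 ≈ 0.935

0.935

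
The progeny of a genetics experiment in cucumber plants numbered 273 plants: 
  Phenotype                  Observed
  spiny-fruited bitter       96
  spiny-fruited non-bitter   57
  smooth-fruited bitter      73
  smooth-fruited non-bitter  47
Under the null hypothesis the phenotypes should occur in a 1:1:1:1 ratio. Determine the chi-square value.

20.084

Under the 1:1:1:1 hypothesis (Σ ratio = 4, N = 273):
  spiny-fruited bitter: 273 × 1/4 = 68.25
  spiny-fruited non-bitter: 273 × 1/4 = 68.25
  smooth-fruited bitter: 273 × 1/4 = 68.25
  smooth-fruited non-bitter: 273 × 1/4 = 68.25
χ² = Σ (O − E)² / E
  spiny-fruited bitter: (96 − 68.25)² / 68.25 = 11.2830
  spiny-fruited non-bitter: (57 − 68.25)² / 68.25 = 1.8544
  smooth-fruited bitter: (73 − 68.25)² / 68.25 = 0.3306
  smooth-fruited non-bitter: (47 − 68.25)² / 68.25 = 6.6163
χ² = 11.2830 + 1.8544 + 0.3306 + 6.6163 = 20.0843 ≈ 20.084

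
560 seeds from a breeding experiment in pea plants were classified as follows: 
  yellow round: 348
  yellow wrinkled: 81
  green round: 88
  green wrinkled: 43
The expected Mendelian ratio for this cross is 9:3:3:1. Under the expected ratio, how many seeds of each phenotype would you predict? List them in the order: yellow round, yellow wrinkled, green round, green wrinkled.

315, 105, 105, 35

Expected counts for N = 560 under a 9:3:3:1 ratio (total parts = 16):
  yellow round: 560 × 9/16 = 315
  yellow wrinkled: 560 × 3/16 = 105
  green round: 560 × 3/16 = 105
  green wrinkled: 560 × 1/16 = 35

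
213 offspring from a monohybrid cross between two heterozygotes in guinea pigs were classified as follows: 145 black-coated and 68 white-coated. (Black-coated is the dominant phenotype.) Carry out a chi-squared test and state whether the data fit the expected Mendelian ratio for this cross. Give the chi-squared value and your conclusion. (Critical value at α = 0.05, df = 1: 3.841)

5.448; not consistent

For a monohybrid cross between heterozygotes with complete dominance, the expected phenotypic ratio is 3:1.
Under the 3:1 hypothesis (Σ ratio = 4, N = 213):
  black-coated: 213 × 3/4 = 159.75
  white-coated: 213 × 1/4 = 53.25
χ² = Σ (O − E)² / E
  black-coated: (145 − 159.75)² / 159.75 = 1.3619
  white-coated: (68 − 53.25)² / 53.25 = 4.0857
χ² = 1.3619 + 4.0857 = 5.4476 ≈ 5.448
Degrees of freedom = 2 − 1 = 1; critical value at α = 0.05 is 3.841.
Since 5.448 > 3.841, we reject the null hypothesis — the data do not fit the 3:1 ratio.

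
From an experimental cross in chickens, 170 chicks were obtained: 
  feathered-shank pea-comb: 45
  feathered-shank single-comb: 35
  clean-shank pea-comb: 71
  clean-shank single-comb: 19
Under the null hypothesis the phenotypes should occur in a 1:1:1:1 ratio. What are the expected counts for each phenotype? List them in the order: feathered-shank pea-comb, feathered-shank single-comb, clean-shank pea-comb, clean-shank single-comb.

42.5, 42.5, 42.5, 42.5

Expected counts for N = 170 under a 1:1:1:1 ratio (total parts = 4):
  feathered-shank pea-comb: 170 × 1/4 = 42.5
  feathered-shank single-comb: 170 × 1/4 = 42.5
  clean-shank pea-comb: 170 × 1/4 = 42.5
  clean-shank single-comb: 170 × 1/4 = 42.5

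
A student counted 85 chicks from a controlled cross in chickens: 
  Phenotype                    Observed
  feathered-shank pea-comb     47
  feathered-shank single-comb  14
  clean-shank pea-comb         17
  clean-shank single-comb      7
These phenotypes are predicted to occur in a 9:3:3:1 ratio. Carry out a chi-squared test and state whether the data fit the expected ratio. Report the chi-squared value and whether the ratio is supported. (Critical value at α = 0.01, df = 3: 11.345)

Total ratio parts = 16. Expected numbers out of 85:
  feathered-shank pea-comb: 85 × 9/16 = 47.8125
  feathered-shank single-comb: 85 × 3/16 = 15.9375
  clean-shank pea-comb: 85 × 3/16 = 15.9375
  clean-shank single-comb: 85 × 1/16 = 5.3125
χ² = Σ (O − E)² / E
  feathered-shank pea-comb: (47 − 47.8125)² / 47.8125 = 0.0138
  feathered-shank single-comb: (14 − 15.9375)² / 15.9375 = 0.2355
  clean-shank pea-comb: (17 − 15.9375)² / 15.9375 = 0.0708
  clean-shank single-comb: (7 − 5.3125)² / 5.3125 = 0.5360
χ² = 0.0138 + 0.2355 + 0.0708 + 0.5360 = 0.8561 ≈ 0.856
Degrees of freedom = 4 − 1 = 3; critical value at α = 0.01 is 11.345.
Since 0.856 < 11.345, we fail to reject the null hypothesis — the data are consistent with the 9:3:3:1 ratio.

0.856; consistent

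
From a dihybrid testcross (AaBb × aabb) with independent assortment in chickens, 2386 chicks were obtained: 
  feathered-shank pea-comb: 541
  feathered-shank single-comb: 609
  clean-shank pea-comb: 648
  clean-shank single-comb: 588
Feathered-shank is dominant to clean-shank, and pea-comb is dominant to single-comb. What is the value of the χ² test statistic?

A dihybrid testcross with independent assortment gives a 1:1:1:1 ratio.
The 1:1:1:1 ratio has 4 parts, so with N = 2386 the expected counts are:
  feathered-shank pea-comb: 2386 × 1/4 = 596.5
  feathered-shank single-comb: 2386 × 1/4 = 596.5
  clean-shank pea-comb: 2386 × 1/4 = 596.5
  clean-shank single-comb: 2386 × 1/4 = 596.5
χ² = Σ (O − E)² / E
  feathered-shank pea-comb: (541 − 596.5)² / 596.5 = 5.1639
  feathered-shank single-comb: (609 − 596.5)² / 596.5 = 0.2619
  clean-shank pea-comb: (648 − 596.5)² / 596.5 = 4.4464
  clean-shank single-comb: (588 − 596.5)² / 596.5 = 0.1211
χ² = 5.1639 + 0.2619 + 4.4464 + 0.1211 = 9.9933 ≈ 9.993

9.993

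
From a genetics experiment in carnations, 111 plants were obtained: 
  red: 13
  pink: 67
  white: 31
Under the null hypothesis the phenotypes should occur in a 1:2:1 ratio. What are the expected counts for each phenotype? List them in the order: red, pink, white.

Expected counts for N = 111 under a 1:2:1 ratio (total parts = 4):
  red: 111 × 1/4 = 27.75
  pink: 111 × 2/4 = 55.5
  white: 111 × 1/4 = 27.75

27.75, 55.5, 27.75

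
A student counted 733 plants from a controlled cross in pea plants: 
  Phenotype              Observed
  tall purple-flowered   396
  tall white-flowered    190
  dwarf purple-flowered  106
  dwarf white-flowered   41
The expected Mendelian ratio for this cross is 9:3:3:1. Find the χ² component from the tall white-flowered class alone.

Expected counts for N = 733 under a 9:3:3:1 ratio (total parts = 16):
  tall purple-flowered: 733 × 9/16 = 412.3125
  tall white-flowered: 733 × 3/16 = 137.4375
  dwarf purple-flowered: 733 × 3/16 = 137.4375
  dwarf white-flowered: 733 × 1/16 = 45.8125
Contribution of tall white-flowered: (190 − 137.4375)² / 137.4375 = 20.1023

20.102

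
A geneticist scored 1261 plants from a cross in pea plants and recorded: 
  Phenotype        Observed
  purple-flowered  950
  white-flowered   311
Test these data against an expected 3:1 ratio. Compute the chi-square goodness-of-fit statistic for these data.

Expected counts for N = 1261 under a 3:1 ratio (total parts = 4):
  purple-flowered: 1261 × 3/4 = 945.75
  white-flowered: 1261 × 1/4 = 315.25
χ² = Σ (O − E)² / E
  purple-flowered: (950 − 945.75)² / 945.75 = 0.0191
  white-flowered: (311 − 315.25)² / 315.25 = 0.0573
χ² = 0.0191 + 0.0573 = 0.0764 ≈ 0.076

0.076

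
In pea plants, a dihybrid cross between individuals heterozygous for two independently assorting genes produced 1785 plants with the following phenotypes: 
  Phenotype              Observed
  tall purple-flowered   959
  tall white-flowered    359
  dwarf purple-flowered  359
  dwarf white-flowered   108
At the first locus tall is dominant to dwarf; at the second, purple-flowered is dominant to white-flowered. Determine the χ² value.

A dihybrid F₂ with independent assortment and complete dominance at both loci gives a 9:3:3:1 phenotypic ratio.
Total ratio parts = 16. Expected numbers out of 1785:
  tall purple-flowered: 1785 × 9/16 = 1004.0625
  tall white-flowered: 1785 × 3/16 = 334.6875
  dwarf purple-flowered: 1785 × 3/16 = 334.6875
  dwarf white-flowered: 1785 × 1/16 = 111.5625
χ² = Σ (O − E)² / E
  tall purple-flowered: (959 − 1004.0625)² / 1004.0625 = 2.0224
  tall white-flowered: (359 − 334.6875)² / 334.6875 = 1.7661
  dwarf purple-flowered: (359 − 334.6875)² / 334.6875 = 1.7661
  dwarf white-flowered: (108 − 111.5625)² / 111.5625 = 0.1138
χ² = 2.0224 + 1.7661 + 1.7661 + 0.1138 = 5.6684 ≈ 5.668

5.668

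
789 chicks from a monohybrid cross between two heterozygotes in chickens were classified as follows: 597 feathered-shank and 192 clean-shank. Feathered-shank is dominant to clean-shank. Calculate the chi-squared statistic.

0.186

For a monohybrid cross between heterozygotes with complete dominance, the expected phenotypic ratio is 3:1.
Expected counts for N = 789 under a 3:1 ratio (total parts = 4):
  feathered-shank: 789 × 3/4 = 591.75
  clean-shank: 789 × 1/4 = 197.25
χ² = Σ (O − E)² / E
  feathered-shank: (597 − 591.75)² / 591.75 = 0.0466
  clean-shank: (192 − 197.25)² / 197.25 = 0.1397
χ² = 0.0466 + 0.1397 = 0.1863 ≈ 0.186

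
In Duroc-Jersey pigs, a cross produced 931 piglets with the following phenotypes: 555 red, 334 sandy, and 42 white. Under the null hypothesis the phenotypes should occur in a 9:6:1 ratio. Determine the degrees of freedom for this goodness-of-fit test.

A goodness-of-fit test with 3 phenotype classes has df = 3 − 1 = 2.

2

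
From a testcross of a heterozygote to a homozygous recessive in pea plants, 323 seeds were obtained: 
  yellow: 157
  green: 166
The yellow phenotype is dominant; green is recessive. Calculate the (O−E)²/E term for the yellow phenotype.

A testcross of a heterozygote (Aa × aa) gives a 1:1 phenotypic ratio.
The 1:1 ratio has 2 parts, so with N = 323 the expected counts are:
  yellow: 323 × 1/2 = 161.5
  green: 323 × 1/2 = 161.5
Contribution of yellow: (157 − 161.5)² / 161.5 = 0.1254

0.125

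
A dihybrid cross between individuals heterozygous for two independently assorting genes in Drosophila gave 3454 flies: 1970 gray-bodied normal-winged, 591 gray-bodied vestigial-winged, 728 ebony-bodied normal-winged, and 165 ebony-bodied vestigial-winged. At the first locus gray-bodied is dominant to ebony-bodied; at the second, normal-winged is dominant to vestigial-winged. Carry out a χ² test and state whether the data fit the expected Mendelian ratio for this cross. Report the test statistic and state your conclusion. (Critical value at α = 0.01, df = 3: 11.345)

27.294; not consistent

A dihybrid F₂ with independent assortment and complete dominance at both loci gives a 9:3:3:1 phenotypic ratio.
The 9:3:3:1 ratio has 16 parts, so with N = 3454 the expected counts are:
  gray-bodied normal-winged: 3454 × 9/16 = 1942.875
  gray-bodied vestigial-winged: 3454 × 3/16 = 647.625
  ebony-bodied normal-winged: 3454 × 3/16 = 647.625
  ebony-bodied vestigial-winged: 3454 × 1/16 = 215.875
χ² = Σ (O − E)² / E
  gray-bodied normal-winged: (1970 − 1942.875)² / 1942.875 = 0.3787
  gray-bodied vestigial-winged: (591 − 647.625)² / 647.625 = 4.9510
  ebony-bodied normal-winged: (728 − 647.625)² / 647.625 = 9.9751
  ebony-bodied vestigial-winged: (165 − 215.875)² / 215.875 = 11.9896
χ² = 0.3787 + 4.9510 + 9.9751 + 11.9896 = 27.2944 ≈ 27.294
Degrees of freedom = 4 − 1 = 3; critical value at α = 0.01 is 11.345.
Since 27.294 > 11.345, we reject the null hypothesis — the data do not fit the 9:3:3:1 ratio.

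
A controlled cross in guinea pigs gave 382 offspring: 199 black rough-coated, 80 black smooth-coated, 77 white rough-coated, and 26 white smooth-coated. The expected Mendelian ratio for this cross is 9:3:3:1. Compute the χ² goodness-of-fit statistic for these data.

Expected counts for N = 382 under a 9:3:3:1 ratio (total parts = 16):
  black rough-coated: 382 × 9/16 = 214.875
  black smooth-coated: 382 × 3/16 = 71.625
  white rough-coated: 382 × 3/16 = 71.625
  white smooth-coated: 382 × 1/16 = 23.875
χ² = Σ (O − E)² / E
  black rough-coated: (199 − 214.875)² / 214.875 = 1.1728
  black smooth-coated: (80 − 71.625)² / 71.625 = 0.9793
  white rough-coated: (77 − 71.625)² / 71.625 = 0.4034
  white smooth-coated: (26 − 23.875)² / 23.875 = 0.1891
χ² = 1.1728 + 0.9793 + 0.4034 + 0.1891 = 2.7446 ≈ 2.745

2.745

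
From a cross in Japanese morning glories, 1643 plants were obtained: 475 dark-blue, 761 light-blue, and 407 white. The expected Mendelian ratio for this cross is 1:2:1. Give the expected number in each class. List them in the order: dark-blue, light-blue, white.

Total ratio parts = 4. Expected numbers out of 1643:
  dark-blue: 1643 × 1/4 = 410.75
  light-blue: 1643 × 2/4 = 821.5
  white: 1643 × 1/4 = 410.75

410.75, 821.5, 410.75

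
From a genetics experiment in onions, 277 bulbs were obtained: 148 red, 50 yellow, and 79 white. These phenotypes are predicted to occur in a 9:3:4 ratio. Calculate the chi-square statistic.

1.837

Under the 9:3:4 hypothesis (Σ ratio = 16, N = 277):
  red: 277 × 9/16 = 155.8125
  yellow: 277 × 3/16 = 51.9375
  white: 277 × 4/16 = 69.25
χ² = Σ (O − E)² / E
  red: (148 − 155.8125)² / 155.8125 = 0.3917
  yellow: (50 − 51.9375)² / 51.9375 = 0.0723
  white: (79 − 69.25)² / 69.25 = 1.3727
χ² = 0.3917 + 0.0723 + 1.3727 = 1.8367 ≈ 1.837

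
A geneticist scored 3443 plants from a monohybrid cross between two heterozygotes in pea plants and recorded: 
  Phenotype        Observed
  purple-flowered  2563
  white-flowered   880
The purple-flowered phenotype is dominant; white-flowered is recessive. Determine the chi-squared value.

For a monohybrid cross between heterozygotes with complete dominance, the expected phenotypic ratio is 3:1.
Under the 3:1 hypothesis (Σ ratio = 4, N = 3443):
  purple-flowered: 3443 × 3/4 = 2582.25
  white-flowered: 3443 × 1/4 = 860.75
χ² = Σ (O − E)² / E
  purple-flowered: (2563 − 2582.25)² / 2582.25 = 0.1435
  white-flowered: (880 − 860.75)² / 860.75 = 0.4305
χ² = 0.1435 + 0.4305 = 0.574

0.574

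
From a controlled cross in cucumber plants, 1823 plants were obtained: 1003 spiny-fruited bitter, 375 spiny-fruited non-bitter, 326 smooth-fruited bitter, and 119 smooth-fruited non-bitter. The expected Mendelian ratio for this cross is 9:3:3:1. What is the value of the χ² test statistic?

The 9:3:3:1 ratio has 16 parts, so with N = 1823 the expected counts are:
  spiny-fruited bitter: 1823 × 9/16 = 1025.4375
  spiny-fruited non-bitter: 1823 × 3/16 = 341.8125
  smooth-fruited bitter: 1823 × 3/16 = 341.8125
  smooth-fruited non-bitter: 1823 × 1/16 = 113.9375
χ² = Σ (O − E)² / E
  spiny-fruited bitter: (1003 − 1025.4375)² / 1025.4375 = 0.4910
  spiny-fruited non-bitter: (375 − 341.8125)² / 341.8125 = 3.2223
  smooth-fruited bitter: (326 − 341.8125)² / 341.8125 = 0.7315
  smooth-fruited non-bitter: (119 − 113.9375)² / 113.9375 = 0.2249
χ² = 0.4910 + 3.2223 + 0.7315 + 0.2249 = 4.6697 ≈ 4.670

4.670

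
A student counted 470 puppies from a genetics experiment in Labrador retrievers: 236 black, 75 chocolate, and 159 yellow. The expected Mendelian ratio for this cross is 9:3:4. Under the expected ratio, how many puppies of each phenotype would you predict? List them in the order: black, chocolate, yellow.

Expected counts for N = 470 under a 9:3:4 ratio (total parts = 16):
  black: 470 × 9/16 = 264.375
  chocolate: 470 × 3/16 = 88.125
  yellow: 470 × 4/16 = 117.5

264.375, 88.125, 117.5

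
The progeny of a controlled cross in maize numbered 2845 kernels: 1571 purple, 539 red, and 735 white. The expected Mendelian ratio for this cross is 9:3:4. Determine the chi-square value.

Under the 9:3:4 hypothesis (Σ ratio = 16, N = 2845):
  purple: 2845 × 9/16 = 1600.3125
  red: 2845 × 3/16 = 533.4375
  white: 2845 × 4/16 = 711.25
χ² = Σ (O − E)² / E
  purple: (1571 − 1600.3125)² / 1600.3125 = 0.5369
  red: (539 − 533.4375)² / 533.4375 = 0.0580
  white: (735 − 711.25)² / 711.25 = 0.7931
χ² = 0.5369 + 0.0580 + 0.7931 = 1.388

1.388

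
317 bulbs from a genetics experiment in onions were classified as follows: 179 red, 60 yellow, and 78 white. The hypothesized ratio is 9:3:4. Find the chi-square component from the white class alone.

0.020

The 9:3:4 ratio has 16 parts, so with N = 317 the expected counts are:
  red: 317 × 9/16 = 178.3125
  yellow: 317 × 3/16 = 59.4375
  white: 317 × 4/16 = 79.25
Contribution of white: (78 − 79.25)² / 79.25 = 0.0197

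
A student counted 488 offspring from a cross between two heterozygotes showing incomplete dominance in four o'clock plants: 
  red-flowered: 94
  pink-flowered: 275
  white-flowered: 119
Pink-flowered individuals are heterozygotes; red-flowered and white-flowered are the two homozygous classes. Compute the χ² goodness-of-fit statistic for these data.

With incomplete dominance, a heterozygote × heterozygote cross gives a 1:2:1 phenotypic ratio.
Expected counts for N = 488 under a 1:2:1 ratio (total parts = 4):
  red-flowered: 488 × 1/4 = 122
  pink-flowered: 488 × 2/4 = 244
  white-flowered: 488 × 1/4 = 122
χ² = Σ (O − E)² / E
  red-flowered: (94 − 122)² / 122 = 6.4262
  pink-flowered: (275 − 244)² / 244 = 3.9385
  white-flowered: (119 − 122)² / 122 = 0.0738
χ² = 6.4262 + 3.9385 + 0.0738 = 10.4385 ≈ 10.439

10.439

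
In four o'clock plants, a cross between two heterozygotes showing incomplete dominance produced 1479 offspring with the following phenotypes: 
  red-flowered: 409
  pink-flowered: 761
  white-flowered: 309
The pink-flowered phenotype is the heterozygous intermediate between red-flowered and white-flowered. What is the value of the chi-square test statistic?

14.773

With incomplete dominance, a heterozygote × heterozygote cross gives a 1:2:1 phenotypic ratio.
The 1:2:1 ratio has 4 parts, so with N = 1479 the expected counts are:
  red-flowered: 1479 × 1/4 = 369.75
  pink-flowered: 1479 × 2/4 = 739.5
  white-flowered: 1479 × 1/4 = 369.75
χ² = Σ (O − E)² / E
  red-flowered: (409 − 369.75)² / 369.75 = 4.1665
  pink-flowered: (761 − 739.5)² / 739.5 = 0.6251
  white-flowered: (309 − 369.75)² / 369.75 = 9.9812
χ² = 4.1665 + 0.6251 + 9.9812 = 14.7728 ≈ 14.773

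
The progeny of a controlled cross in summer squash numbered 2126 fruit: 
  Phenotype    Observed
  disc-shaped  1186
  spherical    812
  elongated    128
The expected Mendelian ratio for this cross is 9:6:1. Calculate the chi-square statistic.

0.533

Total ratio parts = 16. Expected numbers out of 2126:
  disc-shaped: 2126 × 9/16 = 1195.875
  spherical: 2126 × 6/16 = 797.25
  elongated: 2126 × 1/16 = 132.875
χ² = Σ (O − E)² / E
  disc-shaped: (1186 − 1195.875)² / 1195.875 = 0.0815
  spherical: (812 − 797.25)² / 797.25 = 0.2729
  elongated: (128 − 132.875)² / 132.875 = 0.1789
χ² = 0.0815 + 0.2729 + 0.1789 = 0.5333 ≈ 0.533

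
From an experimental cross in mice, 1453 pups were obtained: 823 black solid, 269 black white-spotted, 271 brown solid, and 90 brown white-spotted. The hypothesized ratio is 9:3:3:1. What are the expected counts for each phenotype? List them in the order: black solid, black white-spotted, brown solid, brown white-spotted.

817.3125, 272.4375, 272.4375, 90.8125

Expected counts for N = 1453 under a 9:3:3:1 ratio (total parts = 16):
  black solid: 1453 × 9/16 = 817.3125
  black white-spotted: 1453 × 3/16 = 272.4375
  brown solid: 1453 × 3/16 = 272.4375
  brown white-spotted: 1453 × 1/16 = 90.8125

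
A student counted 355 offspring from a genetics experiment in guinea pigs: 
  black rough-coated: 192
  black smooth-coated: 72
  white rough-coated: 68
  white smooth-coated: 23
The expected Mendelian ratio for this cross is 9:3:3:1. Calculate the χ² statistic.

Under the 9:3:3:1 hypothesis (Σ ratio = 16, N = 355):
  black rough-coated: 355 × 9/16 = 199.6875
  black smooth-coated: 355 × 3/16 = 66.5625
  white rough-coated: 355 × 3/16 = 66.5625
  white smooth-coated: 355 × 1/16 = 22.1875
χ² = Σ (O − E)² / E
  black rough-coated: (192 − 199.6875)² / 199.6875 = 0.2960
  black smooth-coated: (72 − 66.5625)² / 66.5625 = 0.4442
  white rough-coated: (68 − 66.5625)² / 66.5625 = 0.0310
  white smooth-coated: (23 − 22.1875)² / 22.1875 = 0.0298
χ² = 0.2960 + 0.4442 + 0.0310 + 0.0298 = 0.801

0.801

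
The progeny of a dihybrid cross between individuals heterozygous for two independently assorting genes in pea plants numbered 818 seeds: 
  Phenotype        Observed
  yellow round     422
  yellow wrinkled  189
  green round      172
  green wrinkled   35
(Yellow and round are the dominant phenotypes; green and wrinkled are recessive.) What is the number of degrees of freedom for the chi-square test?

A dihybrid F₂ with independent assortment and complete dominance at both loci gives a 9:3:3:1 phenotypic ratio.
A goodness-of-fit test with 4 phenotype classes has df = 4 − 1 = 3.

3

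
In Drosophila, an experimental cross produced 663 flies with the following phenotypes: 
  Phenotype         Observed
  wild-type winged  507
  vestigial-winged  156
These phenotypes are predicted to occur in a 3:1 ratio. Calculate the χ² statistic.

Under the 3:1 hypothesis (Σ ratio = 4, N = 663):
  wild-type winged: 663 × 3/4 = 497.25
  vestigial-winged: 663 × 1/4 = 165.75
χ² = Σ (O − E)² / E
  wild-type winged: (507 − 497.25)² / 497.25 = 0.1912
  vestigial-winged: (156 − 165.75)² / 165.75 = 0.5735
χ² = 0.1912 + 0.5735 = 0.7647 ≈ 0.765

0.765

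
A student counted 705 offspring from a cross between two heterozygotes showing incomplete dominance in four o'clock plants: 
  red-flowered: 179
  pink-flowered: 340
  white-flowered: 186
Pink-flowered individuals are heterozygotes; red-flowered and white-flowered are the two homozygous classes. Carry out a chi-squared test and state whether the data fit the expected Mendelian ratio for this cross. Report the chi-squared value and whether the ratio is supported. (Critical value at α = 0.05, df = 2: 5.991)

With incomplete dominance, a heterozygote × heterozygote cross gives a 1:2:1 phenotypic ratio.
The 1:2:1 ratio has 4 parts, so with N = 705 the expected counts are:
  red-flowered: 705 × 1/4 = 176.25
  pink-flowered: 705 × 2/4 = 352.5
  white-flowered: 705 × 1/4 = 176.25
χ² = Σ (O − E)² / E
  red-flowered: (179 − 176.25)² / 176.25 = 0.0429
  pink-flowered: (340 − 352.5)² / 352.5 = 0.4433
  white-flowered: (186 − 176.25)² / 176.25 = 0.5394
χ² = 0.0429 + 0.4433 + 0.5394 = 1.0256 ≈ 1.026
Degrees of freedom = 3 − 1 = 2; critical value at α = 0.05 is 5.991.
Since 1.026 < 5.991, we fail to reject the null hypothesis — the data are consistent with the 1:2:1 ratio.

1.026; consistent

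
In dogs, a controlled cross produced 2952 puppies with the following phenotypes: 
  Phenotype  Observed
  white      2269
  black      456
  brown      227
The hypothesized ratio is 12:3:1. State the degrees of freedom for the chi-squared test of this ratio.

A goodness-of-fit test with 3 phenotype classes has df = 3 − 1 = 2.

2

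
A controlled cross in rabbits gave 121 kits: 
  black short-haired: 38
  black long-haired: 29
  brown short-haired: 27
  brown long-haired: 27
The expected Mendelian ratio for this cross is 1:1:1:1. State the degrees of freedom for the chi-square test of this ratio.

3

A goodness-of-fit test with 4 phenotype classes has df = 4 − 1 = 3.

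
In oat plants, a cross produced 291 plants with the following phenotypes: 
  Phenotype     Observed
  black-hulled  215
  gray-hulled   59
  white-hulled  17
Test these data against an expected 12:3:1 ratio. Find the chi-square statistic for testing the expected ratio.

0.487

The 12:3:1 ratio has 16 parts, so with N = 291 the expected counts are:
  black-hulled: 291 × 12/16 = 218.25
  gray-hulled: 291 × 3/16 = 54.5625
  white-hulled: 291 × 1/16 = 18.1875
χ² = Σ (O − E)² / E
  black-hulled: (215 − 218.25)² / 218.25 = 0.0484
  gray-hulled: (59 − 54.5625)² / 54.5625 = 0.3609
  white-hulled: (17 − 18.1875)² / 18.1875 = 0.0775
χ² = 0.0484 + 0.3609 + 0.0775 = 0.4868 ≈ 0.487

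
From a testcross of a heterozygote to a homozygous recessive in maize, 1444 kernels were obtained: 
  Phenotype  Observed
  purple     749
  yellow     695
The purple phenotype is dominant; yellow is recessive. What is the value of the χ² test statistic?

A testcross of a heterozygote (Aa × aa) gives a 1:1 phenotypic ratio.
Expected counts for N = 1444 under a 1:1 ratio (total parts = 2):
  purple: 1444 × 1/2 = 722
  yellow: 1444 × 1/2 = 722
χ² = Σ (O − E)² / E
  purple: (749 − 722)² / 722 = 1.0097
  yellow: (695 − 722)² / 722 = 1.0097
χ² = 1.0097 + 1.0097 = 2.0194 ≈ 2.019

2.019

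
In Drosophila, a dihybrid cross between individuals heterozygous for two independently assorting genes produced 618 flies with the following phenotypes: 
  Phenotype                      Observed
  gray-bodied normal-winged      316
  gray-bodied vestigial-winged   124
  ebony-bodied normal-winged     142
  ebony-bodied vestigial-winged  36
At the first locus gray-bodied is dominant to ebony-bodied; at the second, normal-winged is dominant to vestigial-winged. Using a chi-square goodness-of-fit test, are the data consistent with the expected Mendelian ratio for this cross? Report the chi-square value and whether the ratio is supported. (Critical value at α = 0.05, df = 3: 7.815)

9.515; not consistent

A dihybrid F₂ with independent assortment and complete dominance at both loci gives a 9:3:3:1 phenotypic ratio.
Under the 9:3:3:1 hypothesis (Σ ratio = 16, N = 618):
  gray-bodied normal-winged: 618 × 9/16 = 347.625
  gray-bodied vestigial-winged: 618 × 3/16 = 115.875
  ebony-bodied normal-winged: 618 × 3/16 = 115.875
  ebony-bodied vestigial-winged: 618 × 1/16 = 38.625
χ² = Σ (O − E)² / E
  gray-bodied normal-winged: (316 − 347.625)² / 347.625 = 2.8771
  gray-bodied vestigial-winged: (124 − 115.875)² / 115.875 = 0.5697
  ebony-bodied normal-winged: (142 − 115.875)² / 115.875 = 5.8901
  ebony-bodied vestigial-winged: (36 − 38.625)² / 38.625 = 0.1784
χ² = 2.8771 + 0.5697 + 5.8901 + 0.1784 = 9.5153 ≈ 9.515
Degrees of freedom = 4 − 1 = 3; critical value at α = 0.05 is 7.815.
Since 9.515 > 7.815, we reject the null hypothesis — the data do not fit the 9:3:3:1 ratio.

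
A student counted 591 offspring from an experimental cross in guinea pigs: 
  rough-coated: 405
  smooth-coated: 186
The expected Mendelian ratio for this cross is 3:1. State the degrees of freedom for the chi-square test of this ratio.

A goodness-of-fit test with 2 phenotype classes has df = 2 − 1 = 1.

1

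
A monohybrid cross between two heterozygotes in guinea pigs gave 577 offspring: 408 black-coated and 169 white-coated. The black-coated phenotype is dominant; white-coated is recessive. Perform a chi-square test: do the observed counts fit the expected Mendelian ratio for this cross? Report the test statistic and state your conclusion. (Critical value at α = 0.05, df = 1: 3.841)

5.662; not consistent

For a monohybrid cross between heterozygotes with complete dominance, the expected phenotypic ratio is 3:1.
The 3:1 ratio has 4 parts, so with N = 577 the expected counts are:
  black-coated: 577 × 3/4 = 432.75
  white-coated: 577 × 1/4 = 144.25
χ² = Σ (O − E)² / E
  black-coated: (408 − 432.75)² / 432.75 = 1.4155
  white-coated: (169 − 144.25)² / 144.25 = 4.2465
χ² = 1.4155 + 4.2465 = 5.662
Degrees of freedom = 2 − 1 = 1; critical value at α = 0.05 is 3.841.
Since 5.662 > 3.841, we reject the null hypothesis — the data do not fit the 3:1 ratio.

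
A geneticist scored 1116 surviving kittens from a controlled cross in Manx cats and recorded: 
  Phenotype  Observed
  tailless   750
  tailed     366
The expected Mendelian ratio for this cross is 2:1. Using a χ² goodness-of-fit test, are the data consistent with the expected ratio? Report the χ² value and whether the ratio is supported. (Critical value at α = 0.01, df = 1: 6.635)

0.145; consistent

Total ratio parts = 3. Expected numbers out of 1116:
  tailless: 1116 × 2/3 = 744
  tailed: 1116 × 1/3 = 372
χ² = Σ (O − E)² / E
  tailless: (750 − 744)² / 744 = 0.0484
  tailed: (366 − 372)² / 372 = 0.0968
χ² = 0.0484 + 0.0968 = 0.1452 ≈ 0.145
Degrees of freedom = 2 − 1 = 1; critical value at α = 0.01 is 6.635.
Since 0.145 < 6.635, we fail to reject the null hypothesis — the data are consistent with the 2:1 ratio.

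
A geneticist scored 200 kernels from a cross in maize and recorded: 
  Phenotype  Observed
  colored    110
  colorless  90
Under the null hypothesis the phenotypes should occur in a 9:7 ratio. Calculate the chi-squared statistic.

Under the 9:7 hypothesis (Σ ratio = 16, N = 200):
  colored: 200 × 9/16 = 112.5
  colorless: 200 × 7/16 = 87.5
χ² = Σ (O − E)² / E
  colored: (110 − 112.5)² / 112.5 = 0.0556
  colorless: (90 − 87.5)² / 87.5 = 0.0714
χ² = 0.0556 + 0.0714 = 0.127

0.127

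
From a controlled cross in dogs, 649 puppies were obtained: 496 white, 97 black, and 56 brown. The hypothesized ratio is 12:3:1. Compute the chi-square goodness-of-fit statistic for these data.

11.060

Under the 12:3:1 hypothesis (Σ ratio = 16, N = 649):
  white: 649 × 12/16 = 486.75
  black: 649 × 3/16 = 121.6875
  brown: 649 × 1/16 = 40.5625
χ² = Σ (O − E)² / E
  white: (496 − 486.75)² / 486.75 = 0.1758
  black: (97 − 121.6875)² / 121.6875 = 5.0085
  brown: (56 − 40.5625)² / 40.5625 = 5.8753
χ² = 0.1758 + 5.0085 + 5.8753 = 11.0596 ≈ 11.060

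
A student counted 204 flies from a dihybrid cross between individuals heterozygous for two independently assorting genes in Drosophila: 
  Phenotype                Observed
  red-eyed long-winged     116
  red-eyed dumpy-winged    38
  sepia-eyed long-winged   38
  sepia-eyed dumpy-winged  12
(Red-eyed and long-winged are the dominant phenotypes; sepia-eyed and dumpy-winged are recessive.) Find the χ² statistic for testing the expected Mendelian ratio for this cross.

0.061

A dihybrid F₂ with independent assortment and complete dominance at both loci gives a 9:3:3:1 phenotypic ratio.
The 9:3:3:1 ratio has 16 parts, so with N = 204 the expected counts are:
  red-eyed long-winged: 204 × 9/16 = 114.75
  red-eyed dumpy-winged: 204 × 3/16 = 38.25
  sepia-eyed long-winged: 204 × 3/16 = 38.25
  sepia-eyed dumpy-winged: 204 × 1/16 = 12.75
χ² = Σ (O − E)² / E
  red-eyed long-winged: (116 − 114.75)² / 114.75 = 0.0136
  red-eyed dumpy-winged: (38 − 38.25)² / 38.25 = 0.0016
  sepia-eyed long-winged: (38 − 38.25)² / 38.25 = 0.0016
  sepia-eyed dumpy-winged: (12 − 12.75)² / 12.75 = 0.0441
χ² = 0.0136 + 0.0016 + 0.0016 + 0.0441 = 0.0609 ≈ 0.061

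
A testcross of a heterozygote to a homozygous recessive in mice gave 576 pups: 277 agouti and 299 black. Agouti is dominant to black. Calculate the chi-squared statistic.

A testcross of a heterozygote (Aa × aa) gives a 1:1 phenotypic ratio.
Expected counts for N = 576 under a 1:1 ratio (total parts = 2):
  agouti: 576 × 1/2 = 288
  black: 576 × 1/2 = 288
χ² = Σ (O − E)² / E
  agouti: (277 − 288)² / 288 = 0.4201
  black: (299 − 288)² / 288 = 0.4201
χ² = 0.4201 + 0.4201 = 0.8402 ≈ 0.840

0.840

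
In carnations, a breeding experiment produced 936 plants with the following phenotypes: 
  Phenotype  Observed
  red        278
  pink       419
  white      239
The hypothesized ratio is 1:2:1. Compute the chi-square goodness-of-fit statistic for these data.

13.511

The 1:2:1 ratio has 4 parts, so with N = 936 the expected counts are:
  red: 936 × 1/4 = 234
  pink: 936 × 2/4 = 468
  white: 936 × 1/4 = 234
χ² = Σ (O − E)² / E
  red: (278 − 234)² / 234 = 8.2735
  pink: (419 − 468)² / 468 = 5.1303
  white: (239 − 234)² / 234 = 0.1068
χ² = 8.2735 + 5.1303 + 0.1068 = 13.5106 ≈ 13.511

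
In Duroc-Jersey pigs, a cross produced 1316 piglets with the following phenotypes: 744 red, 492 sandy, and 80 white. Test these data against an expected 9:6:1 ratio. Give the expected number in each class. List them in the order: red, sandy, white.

740.25, 493.5, 82.25

The 9:6:1 ratio has 16 parts, so with N = 1316 the expected counts are:
  red: 1316 × 9/16 = 740.25
  sandy: 1316 × 6/16 = 493.5
  white: 1316 × 1/16 = 82.25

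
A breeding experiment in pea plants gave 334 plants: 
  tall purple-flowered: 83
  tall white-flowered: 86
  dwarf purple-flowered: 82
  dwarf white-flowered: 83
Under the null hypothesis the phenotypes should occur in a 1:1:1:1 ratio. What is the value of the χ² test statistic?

0.108

Expected counts for N = 334 under a 1:1:1:1 ratio (total parts = 4):
  tall purple-flowered: 334 × 1/4 = 83.5
  tall white-flowered: 334 × 1/4 = 83.5
  dwarf purple-flowered: 334 × 1/4 = 83.5
  dwarf white-flowered: 334 × 1/4 = 83.5
χ² = Σ (O − E)² / E
  tall purple-flowered: (83 − 83.5)² / 83.5 = 0.0030
  tall white-flowered: (86 − 83.5)² / 83.5 = 0.0749
  dwarf purple-flowered: (82 − 83.5)² / 83.5 = 0.0269
  dwarf white-flowered: (83 − 83.5)² / 83.5 = 0.0030
χ² = 0.0030 + 0.0749 + 0.0269 + 0.0030 = 0.1078 ≈ 0.108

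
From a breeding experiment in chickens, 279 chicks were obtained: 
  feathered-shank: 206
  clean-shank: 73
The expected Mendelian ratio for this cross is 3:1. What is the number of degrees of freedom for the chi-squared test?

1

A goodness-of-fit test with 2 phenotype classes has df = 2 − 1 = 1.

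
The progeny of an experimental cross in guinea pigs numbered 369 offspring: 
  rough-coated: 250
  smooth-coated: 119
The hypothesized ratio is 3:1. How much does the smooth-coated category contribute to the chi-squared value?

The 3:1 ratio has 4 parts, so with N = 369 the expected counts are:
  rough-coated: 369 × 3/4 = 276.75
  smooth-coated: 369 × 1/4 = 92.25
Contribution of smooth-coated: (119 − 92.25)² / 92.25 = 7.7568

7.757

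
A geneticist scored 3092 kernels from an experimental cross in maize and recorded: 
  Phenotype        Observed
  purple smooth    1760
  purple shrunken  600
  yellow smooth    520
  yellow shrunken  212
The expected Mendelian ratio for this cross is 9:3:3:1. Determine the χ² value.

8.932

Expected counts for N = 3092 under a 9:3:3:1 ratio (total parts = 16):
  purple smooth: 3092 × 9/16 = 1739.25
  purple shrunken: 3092 × 3/16 = 579.75
  yellow smooth: 3092 × 3/16 = 579.75
  yellow shrunken: 3092 × 1/16 = 193.25
χ² = Σ (O − E)² / E
  purple smooth: (1760 − 1739.25)² / 1739.25 = 0.2476
  purple shrunken: (600 − 579.75)² / 579.75 = 0.7073
  yellow smooth: (520 − 579.75)² / 579.75 = 6.1579
  yellow shrunken: (212 − 193.25)² / 193.25 = 1.8192
χ² = 0.2476 + 0.7073 + 6.1579 + 1.8192 = 8.932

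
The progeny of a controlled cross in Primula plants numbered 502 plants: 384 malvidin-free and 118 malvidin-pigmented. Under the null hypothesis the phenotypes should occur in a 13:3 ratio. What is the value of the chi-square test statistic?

7.453

The 13:3 ratio has 16 parts, so with N = 502 the expected counts are:
  malvidin-free: 502 × 13/16 = 407.875
  malvidin-pigmented: 502 × 3/16 = 94.125
χ² = Σ (O − E)² / E
  malvidin-free: (384 − 407.875)² / 407.875 = 1.3975
  malvidin-pigmented: (118 − 94.125)² / 94.125 = 6.0559
χ² = 1.3975 + 6.0559 = 7.4534 ≈ 7.453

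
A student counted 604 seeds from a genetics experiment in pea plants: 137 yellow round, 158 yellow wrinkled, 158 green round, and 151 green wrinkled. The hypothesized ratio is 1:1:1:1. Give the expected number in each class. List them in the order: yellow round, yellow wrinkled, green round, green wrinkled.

Total ratio parts = 4. Expected numbers out of 604:
  yellow round: 604 × 1/4 = 151
  yellow wrinkled: 604 × 1/4 = 151
  green round: 604 × 1/4 = 151
  green wrinkled: 604 × 1/4 = 151

151, 151, 151, 151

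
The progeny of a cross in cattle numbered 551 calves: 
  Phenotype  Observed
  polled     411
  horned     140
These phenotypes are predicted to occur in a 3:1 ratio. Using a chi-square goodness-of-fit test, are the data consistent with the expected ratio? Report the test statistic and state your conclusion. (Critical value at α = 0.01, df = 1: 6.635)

0.049; consistent

Expected counts for N = 551 under a 3:1 ratio (total parts = 4):
  polled: 551 × 3/4 = 413.25
  horned: 551 × 1/4 = 137.75
χ² = Σ (O − E)² / E
  polled: (411 − 413.25)² / 413.25 = 0.0123
  horned: (140 − 137.75)² / 137.75 = 0.0368
χ² = 0.0123 + 0.0368 = 0.0491 ≈ 0.049
Degrees of freedom = 2 − 1 = 1; critical value at α = 0.01 is 6.635.
Since 0.049 < 6.635, we fail to reject the null hypothesis — the data are consistent with the 3:1 ratio.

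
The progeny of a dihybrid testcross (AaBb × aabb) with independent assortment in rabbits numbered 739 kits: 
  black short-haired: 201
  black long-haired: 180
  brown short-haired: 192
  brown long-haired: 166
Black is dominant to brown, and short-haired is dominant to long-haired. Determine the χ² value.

3.739

A dihybrid testcross with independent assortment gives a 1:1:1:1 ratio.
Total ratio parts = 4. Expected numbers out of 739:
  black short-haired: 739 × 1/4 = 184.75
  black long-haired: 739 × 1/4 = 184.75
  brown short-haired: 739 × 1/4 = 184.75
  brown long-haired: 739 × 1/4 = 184.75
χ² = Σ (O − E)² / E
  black short-haired: (201 − 184.75)² / 184.75 = 1.4293
  black long-haired: (180 − 184.75)² / 184.75 = 0.1221
  brown short-haired: (192 − 184.75)² / 184.75 = 0.2845
  brown long-haired: (166 − 184.75)² / 184.75 = 1.9029
χ² = 1.4293 + 0.1221 + 0.2845 + 1.9029 = 3.7388 ≈ 3.739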